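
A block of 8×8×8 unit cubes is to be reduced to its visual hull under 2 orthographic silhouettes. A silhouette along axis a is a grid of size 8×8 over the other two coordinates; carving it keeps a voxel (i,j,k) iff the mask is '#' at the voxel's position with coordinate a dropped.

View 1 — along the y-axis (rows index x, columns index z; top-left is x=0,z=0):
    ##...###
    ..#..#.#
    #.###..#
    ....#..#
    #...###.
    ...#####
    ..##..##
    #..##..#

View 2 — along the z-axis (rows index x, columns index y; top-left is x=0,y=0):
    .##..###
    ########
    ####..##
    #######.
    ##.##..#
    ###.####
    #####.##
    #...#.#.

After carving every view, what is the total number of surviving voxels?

full grid |V| = 512
step 1: project along y, AND mask (32/64) → |grid| = 256
step 2: project along z, AND mask (48/64) → |grid| = 188

voxel count = 188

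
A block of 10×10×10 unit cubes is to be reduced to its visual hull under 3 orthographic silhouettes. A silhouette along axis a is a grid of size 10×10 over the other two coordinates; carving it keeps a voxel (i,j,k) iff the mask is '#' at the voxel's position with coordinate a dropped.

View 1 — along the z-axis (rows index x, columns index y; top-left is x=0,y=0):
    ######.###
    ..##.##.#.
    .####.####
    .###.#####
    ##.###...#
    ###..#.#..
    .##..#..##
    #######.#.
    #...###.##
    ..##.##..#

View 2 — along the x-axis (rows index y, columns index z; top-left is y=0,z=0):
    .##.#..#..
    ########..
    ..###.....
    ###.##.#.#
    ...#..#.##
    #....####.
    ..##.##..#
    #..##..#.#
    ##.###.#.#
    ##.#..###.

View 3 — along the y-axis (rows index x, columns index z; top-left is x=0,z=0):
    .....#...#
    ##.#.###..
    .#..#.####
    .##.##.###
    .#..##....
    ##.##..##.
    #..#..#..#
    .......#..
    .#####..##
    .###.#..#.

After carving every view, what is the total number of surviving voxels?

full grid |V| = 1000
V1 z: intersect with XY mask (65 set) -- 650 left
V2 x: intersect with YZ mask (54 set) -- 355 left
V3 y: intersect with XZ mask (47 set) -- 157 left

voxel count = 157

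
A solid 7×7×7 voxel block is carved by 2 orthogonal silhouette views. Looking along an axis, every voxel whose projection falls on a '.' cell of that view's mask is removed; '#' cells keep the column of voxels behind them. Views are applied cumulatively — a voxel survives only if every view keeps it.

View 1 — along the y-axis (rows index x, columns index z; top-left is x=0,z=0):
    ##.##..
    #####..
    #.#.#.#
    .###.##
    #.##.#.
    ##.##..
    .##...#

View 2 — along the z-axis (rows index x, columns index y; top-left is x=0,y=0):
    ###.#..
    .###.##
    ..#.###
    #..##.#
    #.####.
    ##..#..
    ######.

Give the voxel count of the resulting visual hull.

voxel count = 127

before carving: 343 voxels (7×7×7)
  1. axis=1 (XZ plane), |mask|=29  ⇒  voxels=203
  2. axis=2 (XY plane), |mask|=31  ⇒  voxels=127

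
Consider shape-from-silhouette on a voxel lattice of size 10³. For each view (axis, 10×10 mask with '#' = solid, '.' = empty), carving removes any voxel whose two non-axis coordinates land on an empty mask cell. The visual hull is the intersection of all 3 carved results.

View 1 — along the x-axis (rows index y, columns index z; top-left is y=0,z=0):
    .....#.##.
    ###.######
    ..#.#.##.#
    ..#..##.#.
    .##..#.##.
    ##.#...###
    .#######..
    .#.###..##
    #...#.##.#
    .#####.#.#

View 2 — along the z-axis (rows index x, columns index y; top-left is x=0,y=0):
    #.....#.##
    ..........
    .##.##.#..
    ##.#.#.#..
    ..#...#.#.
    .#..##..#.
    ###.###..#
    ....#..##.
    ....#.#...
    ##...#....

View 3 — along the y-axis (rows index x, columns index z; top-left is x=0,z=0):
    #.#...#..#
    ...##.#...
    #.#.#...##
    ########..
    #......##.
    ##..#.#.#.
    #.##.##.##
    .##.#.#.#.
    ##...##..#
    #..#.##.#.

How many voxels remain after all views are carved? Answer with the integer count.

before carving: 1000 voxels (10×10×10)
V1 x: intersect with YZ mask (57 set) -- 570 left
V2 z: intersect with XY mask (36 set) -- 211 left
V3 y: intersect with XZ mask (50 set) -- 108 left

108 voxels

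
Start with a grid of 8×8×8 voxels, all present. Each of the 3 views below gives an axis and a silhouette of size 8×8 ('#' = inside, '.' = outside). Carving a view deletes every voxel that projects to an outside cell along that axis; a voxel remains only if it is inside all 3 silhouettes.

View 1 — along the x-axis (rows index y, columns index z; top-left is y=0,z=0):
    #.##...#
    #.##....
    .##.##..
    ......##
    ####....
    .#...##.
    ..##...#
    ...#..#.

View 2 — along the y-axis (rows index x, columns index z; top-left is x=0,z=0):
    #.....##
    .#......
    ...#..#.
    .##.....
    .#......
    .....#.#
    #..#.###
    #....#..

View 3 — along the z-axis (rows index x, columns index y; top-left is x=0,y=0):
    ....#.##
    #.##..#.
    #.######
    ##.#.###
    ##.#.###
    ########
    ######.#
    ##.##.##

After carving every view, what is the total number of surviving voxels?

remaining voxels: 38

before carving: 512 voxels (8×8×8)
V1 x: intersect with YZ mask (25 set) -- 200 left
V2 y: intersect with XZ mask (18 set) -- 57 left
V3 z: intersect with XY mask (47 set) -- 38 left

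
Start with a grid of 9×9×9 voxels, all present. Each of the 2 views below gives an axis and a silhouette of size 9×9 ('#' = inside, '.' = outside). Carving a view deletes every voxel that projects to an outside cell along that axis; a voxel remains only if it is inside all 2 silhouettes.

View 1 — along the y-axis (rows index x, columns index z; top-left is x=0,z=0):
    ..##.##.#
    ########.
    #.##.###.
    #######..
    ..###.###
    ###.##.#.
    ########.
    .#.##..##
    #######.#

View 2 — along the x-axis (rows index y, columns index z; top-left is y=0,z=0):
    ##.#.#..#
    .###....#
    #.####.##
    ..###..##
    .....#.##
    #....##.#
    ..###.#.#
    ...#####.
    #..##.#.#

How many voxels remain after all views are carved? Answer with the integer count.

voxel count = 278

initial block: 9^3 = 729
  1. axis=1 (XZ plane), |mask|=59  ⇒  voxels=531
  2. axis=0 (YZ plane), |mask|=43  ⇒  voxels=278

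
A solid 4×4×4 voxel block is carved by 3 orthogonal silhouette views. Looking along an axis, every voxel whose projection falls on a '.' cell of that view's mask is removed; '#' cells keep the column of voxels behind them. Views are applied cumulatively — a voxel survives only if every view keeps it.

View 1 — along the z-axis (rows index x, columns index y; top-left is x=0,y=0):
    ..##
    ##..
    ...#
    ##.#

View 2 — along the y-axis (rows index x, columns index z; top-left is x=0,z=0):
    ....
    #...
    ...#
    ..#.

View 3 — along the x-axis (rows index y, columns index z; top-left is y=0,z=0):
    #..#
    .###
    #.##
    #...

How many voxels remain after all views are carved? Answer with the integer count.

|visual hull| = 2

full grid |V| = 64
after view 1 [z-axis, 8 of 16 cells solid] → remaining = 32
after view 2 [y-axis, 3 of 16 cells solid] → remaining = 6
after view 3 [x-axis, 9 of 16 cells solid] → remaining = 2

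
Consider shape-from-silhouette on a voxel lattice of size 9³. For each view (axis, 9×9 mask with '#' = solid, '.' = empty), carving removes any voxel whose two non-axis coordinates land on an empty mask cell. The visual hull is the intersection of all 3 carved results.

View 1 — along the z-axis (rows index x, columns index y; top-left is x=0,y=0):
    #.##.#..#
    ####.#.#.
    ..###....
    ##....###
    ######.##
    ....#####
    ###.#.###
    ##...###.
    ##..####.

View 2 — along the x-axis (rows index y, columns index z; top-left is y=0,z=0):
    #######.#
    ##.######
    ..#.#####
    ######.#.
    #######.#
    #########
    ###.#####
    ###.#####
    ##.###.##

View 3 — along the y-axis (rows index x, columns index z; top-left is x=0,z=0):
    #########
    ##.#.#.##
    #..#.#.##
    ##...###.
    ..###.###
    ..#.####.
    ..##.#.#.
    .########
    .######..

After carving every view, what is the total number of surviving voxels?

initial block: 9^3 = 729
after view 1 [z-axis, 50 of 81 cells solid] → remaining = 450
after view 2 [x-axis, 69 of 81 cells solid] → remaining = 387
after view 3 [y-axis, 54 of 81 cells solid] → remaining = 252

voxel count = 252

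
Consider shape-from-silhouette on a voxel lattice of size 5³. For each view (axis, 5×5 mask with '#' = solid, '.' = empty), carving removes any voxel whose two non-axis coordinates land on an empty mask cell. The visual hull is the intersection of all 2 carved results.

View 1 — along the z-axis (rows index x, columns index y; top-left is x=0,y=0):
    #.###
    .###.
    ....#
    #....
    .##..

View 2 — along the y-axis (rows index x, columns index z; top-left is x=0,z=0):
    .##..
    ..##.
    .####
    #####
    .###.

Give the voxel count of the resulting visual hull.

29 voxels

initial block: 5^3 = 125
  1. axis=2 (XY plane), |mask|=11  ⇒  voxels=55
  2. axis=1 (XZ plane), |mask|=16  ⇒  voxels=29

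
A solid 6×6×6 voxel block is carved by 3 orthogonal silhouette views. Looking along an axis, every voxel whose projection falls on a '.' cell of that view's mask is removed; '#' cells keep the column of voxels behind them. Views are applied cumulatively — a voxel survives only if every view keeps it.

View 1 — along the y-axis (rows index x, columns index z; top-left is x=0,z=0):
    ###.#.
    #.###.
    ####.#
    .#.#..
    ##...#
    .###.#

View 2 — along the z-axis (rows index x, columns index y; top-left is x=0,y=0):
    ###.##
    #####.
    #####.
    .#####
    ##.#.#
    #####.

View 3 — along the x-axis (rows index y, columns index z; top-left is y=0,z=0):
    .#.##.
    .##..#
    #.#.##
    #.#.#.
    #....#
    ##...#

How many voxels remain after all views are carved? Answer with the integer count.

remaining voxels: 50

start: 6×6×6 = 216 voxels
after view 1 [y-axis, 22 of 36 cells solid] → remaining = 132
after view 2 [z-axis, 29 of 36 cells solid] → remaining = 107
after view 3 [x-axis, 18 of 36 cells solid] → remaining = 50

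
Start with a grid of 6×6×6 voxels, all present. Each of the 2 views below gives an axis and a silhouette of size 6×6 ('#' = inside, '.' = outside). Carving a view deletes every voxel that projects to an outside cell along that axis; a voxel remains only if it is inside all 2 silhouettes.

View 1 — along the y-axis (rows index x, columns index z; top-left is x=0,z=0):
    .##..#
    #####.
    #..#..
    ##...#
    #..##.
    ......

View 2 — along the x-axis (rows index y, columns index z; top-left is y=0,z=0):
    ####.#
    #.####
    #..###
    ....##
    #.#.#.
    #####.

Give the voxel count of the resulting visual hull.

64 voxels

start: 6×6×6 = 216 voxels
V1 y: intersect with XZ mask (16 set) -- 96 left
V2 x: intersect with YZ mask (24 set) -- 64 left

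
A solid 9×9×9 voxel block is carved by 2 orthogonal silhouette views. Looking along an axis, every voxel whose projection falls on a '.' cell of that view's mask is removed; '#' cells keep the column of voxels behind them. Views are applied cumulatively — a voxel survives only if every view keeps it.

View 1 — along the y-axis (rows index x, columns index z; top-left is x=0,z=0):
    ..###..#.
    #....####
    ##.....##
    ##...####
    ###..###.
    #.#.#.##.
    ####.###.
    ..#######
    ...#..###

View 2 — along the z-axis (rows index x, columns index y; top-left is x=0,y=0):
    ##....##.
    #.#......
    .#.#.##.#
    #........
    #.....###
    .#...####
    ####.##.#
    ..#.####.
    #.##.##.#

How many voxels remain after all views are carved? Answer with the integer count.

initial block: 9^3 = 729
  1. axis=1 (XZ plane), |mask|=48  ⇒  voxels=432
  2. axis=2 (XY plane), |mask|=39  ⇒  voxels=209

remaining voxels: 209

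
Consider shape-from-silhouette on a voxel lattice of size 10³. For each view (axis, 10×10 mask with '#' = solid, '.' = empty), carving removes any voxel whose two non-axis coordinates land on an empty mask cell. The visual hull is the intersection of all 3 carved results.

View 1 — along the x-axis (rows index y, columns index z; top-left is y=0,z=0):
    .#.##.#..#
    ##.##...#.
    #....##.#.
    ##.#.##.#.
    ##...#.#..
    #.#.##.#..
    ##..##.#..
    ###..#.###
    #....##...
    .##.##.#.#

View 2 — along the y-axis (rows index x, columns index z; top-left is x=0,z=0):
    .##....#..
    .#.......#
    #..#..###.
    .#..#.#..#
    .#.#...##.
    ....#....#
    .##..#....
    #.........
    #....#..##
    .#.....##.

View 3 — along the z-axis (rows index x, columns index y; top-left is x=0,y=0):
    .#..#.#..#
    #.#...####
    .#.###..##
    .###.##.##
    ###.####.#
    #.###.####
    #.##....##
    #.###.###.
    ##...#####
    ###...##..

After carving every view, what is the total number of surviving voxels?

initial block: 10^3 = 1000
  1. axis=0 (YZ plane), |mask|=50  ⇒  voxels=500
  2. axis=1 (XZ plane), |mask|=31  ⇒  voxels=160
  3. axis=2 (XY plane), |mask|=63  ⇒  voxels=101

voxel count = 101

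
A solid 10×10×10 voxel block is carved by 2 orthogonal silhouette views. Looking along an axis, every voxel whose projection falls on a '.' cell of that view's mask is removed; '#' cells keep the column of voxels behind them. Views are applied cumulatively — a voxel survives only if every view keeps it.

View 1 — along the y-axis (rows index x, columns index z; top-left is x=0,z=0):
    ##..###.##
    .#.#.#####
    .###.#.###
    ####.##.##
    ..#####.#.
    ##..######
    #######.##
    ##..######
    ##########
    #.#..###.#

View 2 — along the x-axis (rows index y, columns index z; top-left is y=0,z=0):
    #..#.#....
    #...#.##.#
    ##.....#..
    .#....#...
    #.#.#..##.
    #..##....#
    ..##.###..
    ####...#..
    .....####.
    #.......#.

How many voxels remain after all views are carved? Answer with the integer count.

remaining voxels: 280

full grid |V| = 1000
after view 1 [y-axis, 76 of 100 cells solid] → remaining = 760
after view 2 [x-axis, 38 of 100 cells solid] → remaining = 280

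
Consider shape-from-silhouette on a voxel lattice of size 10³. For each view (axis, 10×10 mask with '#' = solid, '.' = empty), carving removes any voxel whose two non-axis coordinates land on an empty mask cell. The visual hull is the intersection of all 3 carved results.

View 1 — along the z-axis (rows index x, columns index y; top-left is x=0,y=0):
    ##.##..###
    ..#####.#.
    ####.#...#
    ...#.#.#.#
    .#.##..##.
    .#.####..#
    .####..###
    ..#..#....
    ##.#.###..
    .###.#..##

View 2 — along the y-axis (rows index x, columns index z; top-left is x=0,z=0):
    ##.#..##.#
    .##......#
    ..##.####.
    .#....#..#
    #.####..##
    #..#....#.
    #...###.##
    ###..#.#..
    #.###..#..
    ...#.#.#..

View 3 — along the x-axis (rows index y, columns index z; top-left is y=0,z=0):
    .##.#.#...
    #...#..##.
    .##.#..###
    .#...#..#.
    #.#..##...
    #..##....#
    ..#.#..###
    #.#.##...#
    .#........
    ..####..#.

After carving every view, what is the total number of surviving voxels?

full grid |V| = 1000
carve view 1 (along z, XY-mask fill 55/100): 550 voxels remain
carve view 2 (along y, XZ-mask fill 47/100): 261 voxels remain
carve view 3 (along x, YZ-mask fill 41/100): 101 voxels remain

101 voxels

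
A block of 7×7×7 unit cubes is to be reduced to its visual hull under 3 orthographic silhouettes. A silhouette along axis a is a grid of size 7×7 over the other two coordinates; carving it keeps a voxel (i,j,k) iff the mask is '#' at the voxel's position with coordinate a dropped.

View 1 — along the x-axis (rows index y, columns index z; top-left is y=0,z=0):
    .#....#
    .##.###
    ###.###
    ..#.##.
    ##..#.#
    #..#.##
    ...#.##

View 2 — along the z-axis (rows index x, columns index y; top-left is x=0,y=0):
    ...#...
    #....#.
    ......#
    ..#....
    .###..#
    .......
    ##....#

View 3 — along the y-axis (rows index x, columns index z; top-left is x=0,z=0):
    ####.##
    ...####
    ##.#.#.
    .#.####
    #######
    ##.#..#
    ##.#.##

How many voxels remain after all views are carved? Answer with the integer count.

before carving: 343 voxels (7×7×7)
V1 x: intersect with YZ mask (27 set) -- 189 left
V2 z: intersect with XY mask (12 set) -- 45 left
V3 y: intersect with XZ mask (35 set) -- 37 left

remaining voxels: 37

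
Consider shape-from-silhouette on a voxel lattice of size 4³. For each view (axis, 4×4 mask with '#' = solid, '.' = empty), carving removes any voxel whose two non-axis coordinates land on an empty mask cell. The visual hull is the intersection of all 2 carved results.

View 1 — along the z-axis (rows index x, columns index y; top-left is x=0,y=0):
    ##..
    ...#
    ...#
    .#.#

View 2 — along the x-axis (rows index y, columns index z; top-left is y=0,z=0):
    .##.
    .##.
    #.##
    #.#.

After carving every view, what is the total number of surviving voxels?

12 voxels

before carving: 64 voxels (4×4×4)
  1. axis=2 (XY plane), |mask|=6  ⇒  voxels=24
  2. axis=0 (YZ plane), |mask|=9  ⇒  voxels=12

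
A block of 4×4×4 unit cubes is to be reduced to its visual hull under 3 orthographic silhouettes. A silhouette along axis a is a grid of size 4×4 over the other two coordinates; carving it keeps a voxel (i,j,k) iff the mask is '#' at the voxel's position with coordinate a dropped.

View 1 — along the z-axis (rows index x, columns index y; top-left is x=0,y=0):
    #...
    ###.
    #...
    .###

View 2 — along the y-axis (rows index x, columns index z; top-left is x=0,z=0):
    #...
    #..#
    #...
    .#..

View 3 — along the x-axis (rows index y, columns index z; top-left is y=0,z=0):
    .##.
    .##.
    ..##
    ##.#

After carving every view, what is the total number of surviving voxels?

3 voxels

before carving: 64 voxels (4×4×4)
carve view 1 (along z, XY-mask fill 8/16): 32 voxels remain
carve view 2 (along y, XZ-mask fill 5/16): 11 voxels remain
carve view 3 (along x, YZ-mask fill 9/16): 3 voxels remain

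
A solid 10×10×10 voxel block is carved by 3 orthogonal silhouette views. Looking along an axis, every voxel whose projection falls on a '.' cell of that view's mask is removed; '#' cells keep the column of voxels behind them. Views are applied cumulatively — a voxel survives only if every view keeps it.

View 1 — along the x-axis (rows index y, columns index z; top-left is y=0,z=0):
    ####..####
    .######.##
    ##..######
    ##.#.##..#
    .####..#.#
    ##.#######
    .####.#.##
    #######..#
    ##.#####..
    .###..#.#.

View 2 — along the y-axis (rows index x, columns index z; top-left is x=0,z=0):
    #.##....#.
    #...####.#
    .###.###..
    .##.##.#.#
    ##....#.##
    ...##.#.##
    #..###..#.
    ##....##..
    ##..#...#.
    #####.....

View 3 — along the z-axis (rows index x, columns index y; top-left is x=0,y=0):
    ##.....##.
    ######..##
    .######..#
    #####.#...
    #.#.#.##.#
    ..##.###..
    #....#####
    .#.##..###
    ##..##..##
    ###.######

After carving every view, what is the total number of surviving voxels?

start: 10×10×10 = 1000 voxels
V1 x: intersect with YZ mask (72 set) -- 720 left
V2 y: intersect with XZ mask (50 set) -- 364 left
V3 z: intersect with XY mask (63 set) -- 234 left

voxel count = 234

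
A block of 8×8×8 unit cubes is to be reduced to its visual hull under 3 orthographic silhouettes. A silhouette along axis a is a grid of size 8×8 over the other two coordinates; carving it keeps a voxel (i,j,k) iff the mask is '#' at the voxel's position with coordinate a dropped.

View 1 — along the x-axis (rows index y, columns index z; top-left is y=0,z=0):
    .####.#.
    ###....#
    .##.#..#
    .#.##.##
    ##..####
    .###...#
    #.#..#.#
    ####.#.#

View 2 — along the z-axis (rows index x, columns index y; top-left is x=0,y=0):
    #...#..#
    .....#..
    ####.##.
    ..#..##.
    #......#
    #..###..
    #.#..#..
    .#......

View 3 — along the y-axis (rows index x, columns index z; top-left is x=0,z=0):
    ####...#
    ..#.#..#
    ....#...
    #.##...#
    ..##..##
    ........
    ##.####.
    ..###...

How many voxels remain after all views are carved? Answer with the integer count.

remaining voxels: 39

start: 8×8×8 = 512 voxels
[1] x-view keeps 38 columns → grid now 304
[2] z-view keeps 23 columns → grid now 107
[3] y-view keeps 26 columns → grid now 39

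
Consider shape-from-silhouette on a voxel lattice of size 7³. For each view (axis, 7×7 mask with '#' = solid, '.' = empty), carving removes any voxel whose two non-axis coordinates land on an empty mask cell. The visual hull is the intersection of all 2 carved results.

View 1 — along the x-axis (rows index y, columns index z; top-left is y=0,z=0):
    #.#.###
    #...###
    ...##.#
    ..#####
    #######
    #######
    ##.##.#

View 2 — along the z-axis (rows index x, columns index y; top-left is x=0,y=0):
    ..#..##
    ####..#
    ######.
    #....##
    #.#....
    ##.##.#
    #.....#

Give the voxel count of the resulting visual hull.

remaining voxels: 129

initial block: 7^3 = 343
after view 1 [x-axis, 36 of 49 cells solid] → remaining = 252
after view 2 [z-axis, 26 of 49 cells solid] → remaining = 129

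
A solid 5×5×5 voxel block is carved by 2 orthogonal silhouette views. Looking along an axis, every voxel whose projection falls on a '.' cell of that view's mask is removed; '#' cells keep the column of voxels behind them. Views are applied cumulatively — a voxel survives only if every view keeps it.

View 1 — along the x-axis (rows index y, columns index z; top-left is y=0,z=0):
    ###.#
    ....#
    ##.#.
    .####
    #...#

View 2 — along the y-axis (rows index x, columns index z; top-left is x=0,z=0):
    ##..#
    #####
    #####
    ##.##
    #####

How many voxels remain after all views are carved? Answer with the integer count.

full grid |V| = 125
carve view 1 (along x, YZ-mask fill 14/25): 70 voxels remain
carve view 2 (along y, XZ-mask fill 22/25): 64 voxels remain

64 voxels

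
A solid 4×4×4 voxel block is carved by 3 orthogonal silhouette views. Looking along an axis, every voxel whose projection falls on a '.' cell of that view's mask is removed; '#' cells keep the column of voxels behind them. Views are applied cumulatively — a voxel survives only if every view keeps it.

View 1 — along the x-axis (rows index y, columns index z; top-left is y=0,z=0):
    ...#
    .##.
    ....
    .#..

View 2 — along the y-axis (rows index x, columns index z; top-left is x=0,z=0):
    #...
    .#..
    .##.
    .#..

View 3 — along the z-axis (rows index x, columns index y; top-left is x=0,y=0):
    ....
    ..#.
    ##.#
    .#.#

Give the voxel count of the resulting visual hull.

|visual hull| = 5

before carving: 64 voxels (4×4×4)
step 1: project along x, AND mask (4/16) → |grid| = 16
step 2: project along y, AND mask (5/16) → |grid| = 7
step 3: project along z, AND mask (6/16) → |grid| = 5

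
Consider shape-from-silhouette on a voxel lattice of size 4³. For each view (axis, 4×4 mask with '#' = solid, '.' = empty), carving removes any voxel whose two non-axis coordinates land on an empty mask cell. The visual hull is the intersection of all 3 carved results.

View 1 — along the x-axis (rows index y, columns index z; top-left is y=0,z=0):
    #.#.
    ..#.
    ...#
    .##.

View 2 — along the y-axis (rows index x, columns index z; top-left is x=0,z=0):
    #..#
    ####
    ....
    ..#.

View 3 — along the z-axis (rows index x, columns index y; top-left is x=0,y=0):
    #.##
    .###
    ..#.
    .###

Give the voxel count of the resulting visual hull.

|visual hull| = 8

start: 4×4×4 = 64 voxels
step 1: project along x, AND mask (6/16) → |grid| = 24
step 2: project along y, AND mask (7/16) → |grid| = 11
step 3: project along z, AND mask (10/16) → |grid| = 8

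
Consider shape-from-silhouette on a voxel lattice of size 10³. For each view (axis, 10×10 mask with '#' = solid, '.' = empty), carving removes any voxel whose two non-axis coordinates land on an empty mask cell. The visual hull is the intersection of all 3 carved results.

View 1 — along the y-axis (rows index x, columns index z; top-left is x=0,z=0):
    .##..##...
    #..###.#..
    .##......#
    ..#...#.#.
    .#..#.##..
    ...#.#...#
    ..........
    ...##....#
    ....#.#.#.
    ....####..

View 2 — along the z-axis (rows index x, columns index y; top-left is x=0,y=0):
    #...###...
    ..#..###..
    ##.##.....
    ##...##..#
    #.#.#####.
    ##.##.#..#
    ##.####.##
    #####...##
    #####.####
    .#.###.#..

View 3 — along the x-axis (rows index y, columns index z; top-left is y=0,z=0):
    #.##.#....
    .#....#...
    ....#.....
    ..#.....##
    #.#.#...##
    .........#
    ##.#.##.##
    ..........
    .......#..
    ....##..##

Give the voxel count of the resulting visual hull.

remaining voxels: 53

start: 10×10×10 = 1000 voxels
[1] y-view keeps 32 columns → grid now 320
[2] z-view keeps 59 columns → grid now 177
[3] x-view keeps 28 columns → grid now 53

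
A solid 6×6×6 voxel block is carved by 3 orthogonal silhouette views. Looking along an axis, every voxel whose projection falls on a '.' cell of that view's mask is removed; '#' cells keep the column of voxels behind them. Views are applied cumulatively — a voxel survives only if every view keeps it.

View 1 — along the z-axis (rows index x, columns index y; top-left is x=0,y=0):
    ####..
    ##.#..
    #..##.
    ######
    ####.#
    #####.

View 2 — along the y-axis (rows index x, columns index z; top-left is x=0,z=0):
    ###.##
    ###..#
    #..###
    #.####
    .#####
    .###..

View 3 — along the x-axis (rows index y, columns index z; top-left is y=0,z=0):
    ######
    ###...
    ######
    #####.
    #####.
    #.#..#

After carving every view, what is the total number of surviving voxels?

remaining voxels: 92

full grid |V| = 216
  1. axis=2 (XY plane), |mask|=26  ⇒  voxels=156
  2. axis=1 (XZ plane), |mask|=26  ⇒  voxels=114
  3. axis=0 (YZ plane), |mask|=28  ⇒  voxels=92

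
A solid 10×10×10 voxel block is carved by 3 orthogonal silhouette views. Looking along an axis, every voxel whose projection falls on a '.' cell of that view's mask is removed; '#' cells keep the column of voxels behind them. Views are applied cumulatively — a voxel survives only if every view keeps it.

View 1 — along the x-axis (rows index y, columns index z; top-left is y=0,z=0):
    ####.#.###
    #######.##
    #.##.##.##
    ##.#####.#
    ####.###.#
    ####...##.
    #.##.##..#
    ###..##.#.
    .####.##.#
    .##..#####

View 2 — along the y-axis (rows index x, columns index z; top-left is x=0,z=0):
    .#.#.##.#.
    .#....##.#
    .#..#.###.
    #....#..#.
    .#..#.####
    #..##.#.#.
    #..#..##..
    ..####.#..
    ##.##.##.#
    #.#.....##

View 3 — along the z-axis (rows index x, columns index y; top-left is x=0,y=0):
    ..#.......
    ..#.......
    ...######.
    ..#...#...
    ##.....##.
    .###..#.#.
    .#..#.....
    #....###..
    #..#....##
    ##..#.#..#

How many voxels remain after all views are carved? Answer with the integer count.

remaining voxels: 123

before carving: 1000 voxels (10×10×10)
carve view 1 (along x, YZ-mask fill 72/100): 720 voxels remain
carve view 2 (along y, XZ-mask fill 48/100): 337 voxels remain
carve view 3 (along z, XY-mask fill 34/100): 123 voxels remain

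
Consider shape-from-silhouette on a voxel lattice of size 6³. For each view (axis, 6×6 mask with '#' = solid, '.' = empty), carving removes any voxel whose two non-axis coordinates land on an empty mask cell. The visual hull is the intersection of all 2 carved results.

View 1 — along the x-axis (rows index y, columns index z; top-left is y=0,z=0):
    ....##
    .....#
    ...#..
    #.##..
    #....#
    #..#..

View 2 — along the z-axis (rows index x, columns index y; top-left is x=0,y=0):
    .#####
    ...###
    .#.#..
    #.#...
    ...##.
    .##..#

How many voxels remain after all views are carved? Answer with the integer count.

initial block: 6^3 = 216
V1 x: intersect with YZ mask (11 set) -- 66 left
V2 z: intersect with XY mask (17 set) -- 32 left

remaining voxels: 32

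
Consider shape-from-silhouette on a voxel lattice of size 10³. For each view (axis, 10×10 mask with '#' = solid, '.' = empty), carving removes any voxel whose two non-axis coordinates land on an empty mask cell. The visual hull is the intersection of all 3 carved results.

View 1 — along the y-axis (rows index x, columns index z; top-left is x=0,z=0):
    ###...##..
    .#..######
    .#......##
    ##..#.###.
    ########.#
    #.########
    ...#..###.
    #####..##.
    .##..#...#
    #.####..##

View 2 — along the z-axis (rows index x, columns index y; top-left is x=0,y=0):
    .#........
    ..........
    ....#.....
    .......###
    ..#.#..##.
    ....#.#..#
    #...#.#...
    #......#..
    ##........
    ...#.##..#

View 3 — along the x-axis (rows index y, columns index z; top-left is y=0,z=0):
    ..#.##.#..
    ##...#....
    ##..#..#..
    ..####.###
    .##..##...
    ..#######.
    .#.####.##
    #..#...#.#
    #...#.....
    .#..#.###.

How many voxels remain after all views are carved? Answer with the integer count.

start: 10×10×10 = 1000 voxels
[1] y-view keeps 61 columns → grid now 610
[2] z-view keeps 23 columns → grid now 151
[3] x-view keeps 47 columns → grid now 72

72 voxels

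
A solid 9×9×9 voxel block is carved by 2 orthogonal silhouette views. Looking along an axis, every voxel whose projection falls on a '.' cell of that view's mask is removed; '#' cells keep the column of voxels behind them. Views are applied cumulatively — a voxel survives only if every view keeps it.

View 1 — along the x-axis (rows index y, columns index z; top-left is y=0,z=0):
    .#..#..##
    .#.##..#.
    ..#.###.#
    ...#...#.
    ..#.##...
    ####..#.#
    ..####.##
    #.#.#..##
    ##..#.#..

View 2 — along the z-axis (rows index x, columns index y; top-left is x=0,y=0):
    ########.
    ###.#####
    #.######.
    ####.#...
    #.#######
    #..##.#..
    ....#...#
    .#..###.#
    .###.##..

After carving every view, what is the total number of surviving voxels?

initial block: 9^3 = 729
after view 1 [x-axis, 39 of 81 cells solid] → remaining = 351
after view 2 [z-axis, 52 of 81 cells solid] → remaining = 227

remaining voxels: 227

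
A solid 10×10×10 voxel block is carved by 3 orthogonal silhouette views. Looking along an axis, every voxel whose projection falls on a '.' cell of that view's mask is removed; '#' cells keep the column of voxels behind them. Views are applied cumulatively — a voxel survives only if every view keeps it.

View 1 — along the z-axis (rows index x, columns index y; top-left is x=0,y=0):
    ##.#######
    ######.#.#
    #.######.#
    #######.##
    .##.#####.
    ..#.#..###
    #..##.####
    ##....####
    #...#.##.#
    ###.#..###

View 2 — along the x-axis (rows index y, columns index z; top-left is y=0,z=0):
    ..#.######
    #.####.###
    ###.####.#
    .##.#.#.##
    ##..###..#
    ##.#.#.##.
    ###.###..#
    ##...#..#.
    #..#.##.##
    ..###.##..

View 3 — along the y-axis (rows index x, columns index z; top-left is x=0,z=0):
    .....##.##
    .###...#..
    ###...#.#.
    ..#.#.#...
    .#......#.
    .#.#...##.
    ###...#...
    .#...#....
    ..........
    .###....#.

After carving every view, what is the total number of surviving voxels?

|visual hull| = 146

start: 10×10×10 = 1000 voxels
[1] z-view keeps 71 columns → grid now 710
[2] x-view keeps 63 columns → grid now 438
[3] y-view keeps 32 columns → grid now 146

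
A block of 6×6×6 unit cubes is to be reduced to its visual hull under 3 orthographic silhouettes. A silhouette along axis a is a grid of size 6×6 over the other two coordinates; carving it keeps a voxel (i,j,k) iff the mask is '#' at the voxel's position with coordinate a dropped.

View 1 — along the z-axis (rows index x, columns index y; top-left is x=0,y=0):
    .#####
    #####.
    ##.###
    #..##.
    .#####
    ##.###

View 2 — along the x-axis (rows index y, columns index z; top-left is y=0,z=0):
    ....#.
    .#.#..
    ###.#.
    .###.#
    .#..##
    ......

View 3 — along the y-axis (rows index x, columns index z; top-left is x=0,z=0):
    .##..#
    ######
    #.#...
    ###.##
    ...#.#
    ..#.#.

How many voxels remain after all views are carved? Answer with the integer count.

|visual hull| = 37

start: 6×6×6 = 216 voxels
carve view 1 (along z, XY-mask fill 28/36): 168 voxels remain
carve view 2 (along x, YZ-mask fill 14/36): 68 voxels remain
carve view 3 (along y, XZ-mask fill 20/36): 37 voxels remain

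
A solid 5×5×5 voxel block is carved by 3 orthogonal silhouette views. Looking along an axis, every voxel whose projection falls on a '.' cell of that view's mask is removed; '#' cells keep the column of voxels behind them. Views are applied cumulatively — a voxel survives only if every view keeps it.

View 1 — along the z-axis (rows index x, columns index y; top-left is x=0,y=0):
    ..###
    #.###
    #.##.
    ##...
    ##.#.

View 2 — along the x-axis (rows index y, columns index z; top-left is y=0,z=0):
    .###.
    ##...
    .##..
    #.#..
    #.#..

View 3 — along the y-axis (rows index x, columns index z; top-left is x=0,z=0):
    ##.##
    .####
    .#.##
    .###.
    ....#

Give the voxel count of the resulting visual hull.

voxel count = 17

initial block: 5^3 = 125
  1. axis=2 (XY plane), |mask|=15  ⇒  voxels=75
  2. axis=0 (YZ plane), |mask|=11  ⇒  voxels=34
  3. axis=1 (XZ plane), |mask|=15  ⇒  voxels=17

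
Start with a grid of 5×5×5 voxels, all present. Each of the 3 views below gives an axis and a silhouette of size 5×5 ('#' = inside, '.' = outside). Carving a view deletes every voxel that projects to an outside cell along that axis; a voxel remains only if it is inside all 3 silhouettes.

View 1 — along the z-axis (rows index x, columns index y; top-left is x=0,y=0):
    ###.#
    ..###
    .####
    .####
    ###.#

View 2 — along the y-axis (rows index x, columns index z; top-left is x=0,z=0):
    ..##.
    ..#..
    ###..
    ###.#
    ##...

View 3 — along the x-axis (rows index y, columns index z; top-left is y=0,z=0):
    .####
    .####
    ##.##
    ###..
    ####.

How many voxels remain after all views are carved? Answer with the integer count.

37 voxels

full grid |V| = 125
V1 z: intersect with XY mask (19 set) -- 95 left
V2 y: intersect with XZ mask (12 set) -- 47 left
V3 x: intersect with YZ mask (19 set) -- 37 left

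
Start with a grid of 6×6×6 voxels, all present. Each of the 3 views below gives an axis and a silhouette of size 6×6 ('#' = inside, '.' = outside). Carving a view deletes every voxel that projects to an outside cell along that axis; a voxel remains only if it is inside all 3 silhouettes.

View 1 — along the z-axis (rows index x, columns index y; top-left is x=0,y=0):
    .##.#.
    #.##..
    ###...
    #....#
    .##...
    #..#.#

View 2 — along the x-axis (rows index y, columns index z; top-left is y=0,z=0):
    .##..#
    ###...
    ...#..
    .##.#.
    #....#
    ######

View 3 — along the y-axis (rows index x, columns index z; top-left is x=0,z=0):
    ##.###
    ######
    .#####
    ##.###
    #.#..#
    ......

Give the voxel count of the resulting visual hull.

start: 6×6×6 = 216 voxels
  1. axis=2 (XY plane), |mask|=16  ⇒  voxels=96
  2. axis=0 (YZ plane), |mask|=18  ⇒  voxels=45
  3. axis=1 (XZ plane), |mask|=24  ⇒  voxels=27

remaining voxels: 27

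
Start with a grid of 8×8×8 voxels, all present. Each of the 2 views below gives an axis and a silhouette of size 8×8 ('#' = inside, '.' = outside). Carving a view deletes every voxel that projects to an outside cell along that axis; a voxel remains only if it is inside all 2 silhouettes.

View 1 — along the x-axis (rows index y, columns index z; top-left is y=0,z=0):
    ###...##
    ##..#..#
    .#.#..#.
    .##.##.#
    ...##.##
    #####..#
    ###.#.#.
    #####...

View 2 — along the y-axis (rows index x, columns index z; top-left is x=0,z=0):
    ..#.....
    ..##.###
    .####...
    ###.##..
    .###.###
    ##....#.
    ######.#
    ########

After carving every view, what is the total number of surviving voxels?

remaining voxels: 182

start: 8×8×8 = 512 voxels
[1] x-view keeps 37 columns → grid now 296
[2] y-view keeps 39 columns → grid now 182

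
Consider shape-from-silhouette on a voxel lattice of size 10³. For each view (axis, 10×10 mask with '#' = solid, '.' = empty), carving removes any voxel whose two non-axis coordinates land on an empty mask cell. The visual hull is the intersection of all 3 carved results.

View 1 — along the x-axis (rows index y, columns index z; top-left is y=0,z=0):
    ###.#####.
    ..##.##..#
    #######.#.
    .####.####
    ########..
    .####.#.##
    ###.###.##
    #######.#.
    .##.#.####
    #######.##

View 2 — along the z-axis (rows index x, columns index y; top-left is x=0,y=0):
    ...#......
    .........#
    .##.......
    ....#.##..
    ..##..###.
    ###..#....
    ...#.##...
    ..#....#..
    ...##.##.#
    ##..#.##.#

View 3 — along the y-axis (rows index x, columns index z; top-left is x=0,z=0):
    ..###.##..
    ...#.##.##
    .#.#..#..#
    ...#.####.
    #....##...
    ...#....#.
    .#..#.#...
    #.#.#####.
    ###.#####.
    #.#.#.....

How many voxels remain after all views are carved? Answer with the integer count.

before carving: 1000 voxels (10×10×10)
after view 1 [x-axis, 76 of 100 cells solid] → remaining = 760
after view 2 [z-axis, 32 of 100 cells solid] → remaining = 247
after view 3 [y-axis, 45 of 100 cells solid] → remaining = 115

voxel count = 115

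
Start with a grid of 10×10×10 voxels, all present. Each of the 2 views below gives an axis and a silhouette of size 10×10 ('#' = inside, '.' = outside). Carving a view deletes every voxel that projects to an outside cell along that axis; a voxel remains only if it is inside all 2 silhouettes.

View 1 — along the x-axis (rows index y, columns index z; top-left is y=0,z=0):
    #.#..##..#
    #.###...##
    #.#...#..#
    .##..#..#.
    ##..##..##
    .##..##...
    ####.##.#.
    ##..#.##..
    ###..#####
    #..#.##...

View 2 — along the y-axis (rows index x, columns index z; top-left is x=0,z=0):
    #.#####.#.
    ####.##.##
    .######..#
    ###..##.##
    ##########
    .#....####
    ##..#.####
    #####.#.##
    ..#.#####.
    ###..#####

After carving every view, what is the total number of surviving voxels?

before carving: 1000 voxels (10×10×10)
step 1: project along x, AND mask (53/100) → |grid| = 530
step 2: project along y, AND mask (73/100) → |grid| = 407

remaining voxels: 407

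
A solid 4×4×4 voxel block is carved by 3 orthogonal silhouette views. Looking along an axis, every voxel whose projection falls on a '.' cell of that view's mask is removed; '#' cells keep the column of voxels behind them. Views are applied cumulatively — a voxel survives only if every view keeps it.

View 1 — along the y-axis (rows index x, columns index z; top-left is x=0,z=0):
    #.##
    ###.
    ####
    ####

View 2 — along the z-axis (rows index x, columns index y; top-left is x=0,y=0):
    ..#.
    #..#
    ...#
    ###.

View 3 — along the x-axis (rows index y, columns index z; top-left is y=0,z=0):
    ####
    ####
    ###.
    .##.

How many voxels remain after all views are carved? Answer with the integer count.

remaining voxels: 20

initial block: 4^3 = 64
  1. axis=1 (XZ plane), |mask|=14  ⇒  voxels=56
  2. axis=2 (XY plane), |mask|=7  ⇒  voxels=25
  3. axis=0 (YZ plane), |mask|=13  ⇒  voxels=20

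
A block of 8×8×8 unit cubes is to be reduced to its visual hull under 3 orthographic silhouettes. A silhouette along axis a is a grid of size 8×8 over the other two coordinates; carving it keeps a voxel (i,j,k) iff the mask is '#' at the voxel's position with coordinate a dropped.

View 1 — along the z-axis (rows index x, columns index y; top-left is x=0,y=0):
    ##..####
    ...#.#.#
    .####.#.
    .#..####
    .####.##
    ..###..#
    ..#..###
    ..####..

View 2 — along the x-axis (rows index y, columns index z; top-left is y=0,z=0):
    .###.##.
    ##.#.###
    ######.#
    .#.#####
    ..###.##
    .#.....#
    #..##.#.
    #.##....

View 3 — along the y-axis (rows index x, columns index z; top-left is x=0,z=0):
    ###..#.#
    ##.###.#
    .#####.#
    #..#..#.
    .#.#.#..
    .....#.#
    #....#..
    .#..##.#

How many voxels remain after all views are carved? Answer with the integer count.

start: 8×8×8 = 512 voxels
step 1: project along z, AND mask (37/64) → |grid| = 296
step 2: project along x, AND mask (38/64) → |grid| = 172
step 3: project along y, AND mask (31/64) → |grid| = 87

|visual hull| = 87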